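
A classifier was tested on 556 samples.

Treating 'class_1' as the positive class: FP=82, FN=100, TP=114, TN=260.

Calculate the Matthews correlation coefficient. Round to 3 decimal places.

MCC = (TP·TN − FP·FN) / √((TP+FP)(TP+FN)(TN+FP)(TN+FN))
Numerator = 114·260 − 82·100 = 21440
Denominator = √(196·214·342·360) = √5164145280 = 71861.9877
MCC = 21440 / 71861.9877 = 0.298

0.298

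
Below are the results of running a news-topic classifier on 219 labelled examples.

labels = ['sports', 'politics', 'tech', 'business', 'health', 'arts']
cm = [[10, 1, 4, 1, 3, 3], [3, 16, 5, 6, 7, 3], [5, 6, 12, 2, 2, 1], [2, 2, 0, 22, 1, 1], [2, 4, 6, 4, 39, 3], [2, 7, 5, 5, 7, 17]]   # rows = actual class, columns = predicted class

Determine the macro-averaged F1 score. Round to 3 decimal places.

0.508

Per-class F1 score (2·TP/(2·TP+FP+FN)):
  sports: TP=10, FP=3+5+2+2+2=14, FN=1+4+1+3+3=12 → 20/46 = 0.4348
  politics: TP=16, FP=1+6+2+4+7=20, FN=3+5+6+7+3=24 → 32/76 = 0.4211
  tech: TP=12, FP=4+5+0+6+5=20, FN=5+6+2+2+1=16 → 24/60 = 0.4000
  business: TP=22, FP=1+6+2+4+5=18, FN=2+2+0+1+1=6 → 44/68 = 0.6471
  health: TP=39, FP=3+7+2+1+7=20, FN=2+4+6+4+3=19 → 78/117 = 0.6667
  arts: TP=17, FP=3+3+1+1+3=11, FN=2+7+5+5+7=26 → 34/71 = 0.4789
Macro-F1 score = mean = (0.4348 + 0.4211 + 0.4000 + 0.6471 + 0.6667 + 0.4789) / 6 = 0.508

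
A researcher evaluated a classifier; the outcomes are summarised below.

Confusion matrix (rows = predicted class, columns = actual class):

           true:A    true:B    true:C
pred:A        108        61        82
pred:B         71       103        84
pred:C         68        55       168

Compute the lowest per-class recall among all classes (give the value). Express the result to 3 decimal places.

0.437

Per-class recall (TP/(TP+FN)):
  A: TP=108, FN=71+68=139 → 108/247 = 0.4372
  B: TP=103, FN=61+55=116 → 103/219 = 0.4703
  C: TP=168, FN=82+84=166 → 168/334 = 0.5030
Lowest is class 'A' with recall = 0.437.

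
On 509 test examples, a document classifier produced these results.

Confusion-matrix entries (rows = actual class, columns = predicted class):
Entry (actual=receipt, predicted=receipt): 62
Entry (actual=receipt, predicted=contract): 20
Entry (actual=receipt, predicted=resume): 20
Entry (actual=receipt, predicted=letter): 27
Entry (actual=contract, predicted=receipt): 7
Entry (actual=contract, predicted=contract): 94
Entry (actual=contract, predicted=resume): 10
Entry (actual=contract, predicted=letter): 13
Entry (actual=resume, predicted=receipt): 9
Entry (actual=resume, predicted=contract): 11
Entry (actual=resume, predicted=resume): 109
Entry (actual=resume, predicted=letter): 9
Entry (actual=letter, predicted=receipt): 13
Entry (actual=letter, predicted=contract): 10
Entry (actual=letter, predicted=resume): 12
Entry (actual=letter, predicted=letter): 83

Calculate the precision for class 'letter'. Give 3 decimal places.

0.629

Treat 'letter' as positive and all other classes as negative.
precision = TP/(TP+FP).
letter: TP=83, FP=27+13+9=49 → 83/132 = 0.6288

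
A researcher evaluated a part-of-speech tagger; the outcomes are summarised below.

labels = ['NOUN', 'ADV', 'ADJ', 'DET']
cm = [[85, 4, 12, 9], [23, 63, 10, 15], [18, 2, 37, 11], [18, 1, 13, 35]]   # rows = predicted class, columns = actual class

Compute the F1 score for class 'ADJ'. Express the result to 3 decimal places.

F1 score = 2·TP/(2·TP+FP+FN).
ADJ: TP=37, FP=18+2+11=31, FN=12+10+13=35 → 74/140 = 0.5286

0.529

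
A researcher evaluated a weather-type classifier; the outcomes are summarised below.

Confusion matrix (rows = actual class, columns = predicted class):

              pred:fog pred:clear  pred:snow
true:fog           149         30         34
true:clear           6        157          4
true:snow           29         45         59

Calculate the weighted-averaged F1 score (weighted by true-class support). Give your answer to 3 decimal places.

0.701

Per-class F1 score (2·TP/(2·TP+FP+FN)):
  fog: TP=149, FP=6+29=35, FN=30+34=64 → 298/397 = 0.7506
  clear: TP=157, FP=30+45=75, FN=6+4=10 → 314/399 = 0.7870
  snow: TP=59, FP=34+4=38, FN=29+45=74 → 118/230 = 0.5130
Weighted-F1 score = Σ (supportᵢ/N)·F1 scoreᵢ with N=513: (213/513)·0.7506 + (167/513)·0.7870 + (133/513)·0.5130 = 0.701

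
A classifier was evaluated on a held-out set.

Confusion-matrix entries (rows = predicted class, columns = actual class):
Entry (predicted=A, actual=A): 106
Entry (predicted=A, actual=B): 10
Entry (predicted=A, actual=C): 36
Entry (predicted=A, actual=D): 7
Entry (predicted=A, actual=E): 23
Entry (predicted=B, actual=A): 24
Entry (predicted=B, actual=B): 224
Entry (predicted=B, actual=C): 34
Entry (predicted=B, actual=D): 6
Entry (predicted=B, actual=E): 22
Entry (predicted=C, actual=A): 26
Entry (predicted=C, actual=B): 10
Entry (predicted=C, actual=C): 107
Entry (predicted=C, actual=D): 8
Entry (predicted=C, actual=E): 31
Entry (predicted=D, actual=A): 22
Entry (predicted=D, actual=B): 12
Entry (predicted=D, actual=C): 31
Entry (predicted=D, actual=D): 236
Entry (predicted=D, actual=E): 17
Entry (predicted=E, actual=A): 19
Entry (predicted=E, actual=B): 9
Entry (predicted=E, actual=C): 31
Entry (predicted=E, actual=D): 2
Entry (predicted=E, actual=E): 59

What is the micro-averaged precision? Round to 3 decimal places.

0.658

Micro-averaging pools counts across classes: ΣTP=732, ΣFP=380, ΣFN=380.
Micro-precision = TP/(TP+FP) on pooled counts = 0.658 (equals overall accuracy in single-label multiclass).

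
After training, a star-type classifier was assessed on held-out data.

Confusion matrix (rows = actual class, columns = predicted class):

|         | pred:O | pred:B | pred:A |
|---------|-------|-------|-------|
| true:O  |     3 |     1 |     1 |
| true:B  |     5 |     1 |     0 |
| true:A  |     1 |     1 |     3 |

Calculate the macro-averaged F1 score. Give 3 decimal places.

Per-class F1 score (2·TP/(2·TP+FP+FN)):
  O: TP=3, FP=5+1=6, FN=1+1=2 → 6/14 = 0.4286
  B: TP=1, FP=1+1=2, FN=5+0=5 → 2/9 = 0.2222
  A: TP=3, FP=1+0=1, FN=1+1=2 → 6/9 = 0.6667
Macro-F1 score = mean = (0.4286 + 0.2222 + 0.6667) / 3 = 0.439

0.439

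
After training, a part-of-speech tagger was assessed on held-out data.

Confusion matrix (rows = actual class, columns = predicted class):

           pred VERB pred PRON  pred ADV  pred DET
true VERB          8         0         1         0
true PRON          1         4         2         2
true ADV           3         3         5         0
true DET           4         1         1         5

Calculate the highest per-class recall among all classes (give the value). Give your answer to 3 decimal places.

Per-class recall (TP/(TP+FN)):
  VERB: TP=8, FN=0+1+0=1 → 8/9 = 0.8889
  PRON: TP=4, FN=1+2+2=5 → 4/9 = 0.4444
  ADV: TP=5, FN=3+3+0=6 → 5/11 = 0.4545
  DET: TP=5, FN=4+1+1=6 → 5/11 = 0.4545
Highest is class 'VERB' with recall = 0.889.

0.889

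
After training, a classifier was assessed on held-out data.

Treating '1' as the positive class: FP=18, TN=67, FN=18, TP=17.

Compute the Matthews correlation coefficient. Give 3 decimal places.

0.274

MCC = (TP·TN − FP·FN) / √((TP+FP)(TP+FN)(TN+FP)(TN+FN))
Numerator = 17·67 − 18·18 = 815
Denominator = √(35·35·85·85) = √8850625 = 2975.0000
MCC = 815 / 2975.0000 = 0.274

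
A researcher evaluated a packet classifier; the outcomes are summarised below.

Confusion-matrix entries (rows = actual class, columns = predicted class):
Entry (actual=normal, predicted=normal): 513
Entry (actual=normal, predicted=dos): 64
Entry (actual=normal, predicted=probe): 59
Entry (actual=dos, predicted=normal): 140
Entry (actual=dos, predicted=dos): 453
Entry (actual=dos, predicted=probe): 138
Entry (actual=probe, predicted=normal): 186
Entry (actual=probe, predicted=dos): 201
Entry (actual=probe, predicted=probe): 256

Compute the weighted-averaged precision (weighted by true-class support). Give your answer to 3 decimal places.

Per-class precision (TP/(TP+FP)):
  normal: TP=513, FP=140+186=326 → 513/839 = 0.6114
  dos: TP=453, FP=64+201=265 → 453/718 = 0.6309
  probe: TP=256, FP=59+138=197 → 256/453 = 0.5651
Weighted-precision = Σ (supportᵢ/N)·precisionᵢ with N=2010: (636/2010)·0.6114 + (731/2010)·0.6309 + (643/2010)·0.5651 = 0.604

0.604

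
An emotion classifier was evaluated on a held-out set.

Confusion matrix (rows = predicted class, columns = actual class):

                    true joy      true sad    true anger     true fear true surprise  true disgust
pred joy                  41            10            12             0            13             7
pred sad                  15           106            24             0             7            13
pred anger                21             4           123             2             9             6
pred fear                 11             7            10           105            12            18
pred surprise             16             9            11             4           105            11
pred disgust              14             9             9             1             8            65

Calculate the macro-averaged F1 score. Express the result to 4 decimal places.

Per-class F1 score (2·TP/(2·TP+FP+FN)):
  joy: TP=41, FP=10+12+0+13+7=42, FN=15+21+11+16+14=77 → 82/201 = 0.40796
  sad: TP=106, FP=15+24+0+7+13=59, FN=10+4+7+9+9=39 → 212/310 = 0.68387
  anger: TP=123, FP=21+4+2+9+6=42, FN=12+24+10+11+9=66 → 246/354 = 0.69492
  fear: TP=105, FP=11+7+10+12+18=58, FN=0+0+2+4+1=7 → 210/275 = 0.76364
  surprise: TP=105, FP=16+9+11+4+11=51, FN=13+7+9+12+8=49 → 210/310 = 0.67742
  disgust: TP=65, FP=14+9+9+1+8=41, FN=7+13+6+18+11=55 → 130/226 = 0.57522
Macro-F1 score = mean = (0.40796 + 0.68387 + 0.69492 + 0.76364 + 0.67742 + 0.57522) / 6 = 0.6338

0.6338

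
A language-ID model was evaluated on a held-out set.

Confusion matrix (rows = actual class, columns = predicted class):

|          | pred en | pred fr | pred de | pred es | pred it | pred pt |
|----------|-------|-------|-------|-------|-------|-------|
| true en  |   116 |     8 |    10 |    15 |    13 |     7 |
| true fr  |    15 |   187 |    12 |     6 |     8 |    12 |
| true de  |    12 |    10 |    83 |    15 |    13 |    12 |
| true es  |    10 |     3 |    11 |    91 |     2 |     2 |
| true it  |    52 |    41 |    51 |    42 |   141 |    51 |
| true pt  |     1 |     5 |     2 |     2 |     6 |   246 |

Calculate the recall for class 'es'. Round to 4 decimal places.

0.7647

One-vs-rest for 'es': TP = diagonal; FP = other classes predicted 'es'; FN = 'es' predicted as other.
recall = TP/(TP+FN).
es: TP=91, FN=10+3+11+2+2=28 → 91/119 = 0.76471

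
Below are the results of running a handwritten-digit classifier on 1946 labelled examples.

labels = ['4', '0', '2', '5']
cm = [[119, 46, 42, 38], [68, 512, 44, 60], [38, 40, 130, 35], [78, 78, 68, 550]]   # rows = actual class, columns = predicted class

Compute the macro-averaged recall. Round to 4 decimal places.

0.6200

Per-class recall (TP/(TP+FN)):
  4: TP=119, FN=46+42+38=126 → 119/245 = 0.48571
  0: TP=512, FN=68+44+60=172 → 512/684 = 0.74854
  2: TP=130, FN=38+40+35=113 → 130/243 = 0.53498
  5: TP=550, FN=78+78+68=224 → 550/774 = 0.71059
Macro-recall = mean = (0.48571 + 0.74854 + 0.53498 + 0.71059) / 4 = 0.6200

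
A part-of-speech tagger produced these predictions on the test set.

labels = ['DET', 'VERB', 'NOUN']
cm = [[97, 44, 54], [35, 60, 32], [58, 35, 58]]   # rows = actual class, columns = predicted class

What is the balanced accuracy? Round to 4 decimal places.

Balanced accuracy = mean of per-class recall.
  DET: recall = 97/195 = 0.49744
  VERB: recall = 60/127 = 0.47244
  NOUN: recall = 58/151 = 0.38411
Mean = (0.49744 + 0.47244 + 0.38411) / 3 = 0.4513

0.4513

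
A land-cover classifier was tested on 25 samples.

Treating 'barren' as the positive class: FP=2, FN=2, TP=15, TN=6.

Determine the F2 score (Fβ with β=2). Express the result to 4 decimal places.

0.8824

Fβ = (1+β²)·TP / ((1+β²)·TP + β²·FN + FP), with β²=4
= 5·15 / (5·15 + 4·2 + 2) = 0.8824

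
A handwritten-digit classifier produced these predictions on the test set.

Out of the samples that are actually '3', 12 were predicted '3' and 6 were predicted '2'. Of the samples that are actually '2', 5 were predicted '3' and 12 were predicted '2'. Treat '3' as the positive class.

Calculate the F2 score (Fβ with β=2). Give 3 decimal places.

Fβ = (1+β²)·TP / ((1+β²)·TP + β²·FN + FP), with β²=4
= 5·12 / (5·12 + 4·6 + 5) = 0.674

0.674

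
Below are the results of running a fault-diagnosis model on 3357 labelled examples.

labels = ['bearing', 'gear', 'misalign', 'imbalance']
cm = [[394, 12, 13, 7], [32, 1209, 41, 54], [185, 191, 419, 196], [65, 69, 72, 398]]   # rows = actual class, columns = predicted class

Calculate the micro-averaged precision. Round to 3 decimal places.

0.721

Micro-averaging pools counts across classes: ΣTP=2420, ΣFP=937, ΣFN=937.
Micro-precision = TP/(TP+FP) on pooled counts = 0.721 (equals overall accuracy in single-label multiclass).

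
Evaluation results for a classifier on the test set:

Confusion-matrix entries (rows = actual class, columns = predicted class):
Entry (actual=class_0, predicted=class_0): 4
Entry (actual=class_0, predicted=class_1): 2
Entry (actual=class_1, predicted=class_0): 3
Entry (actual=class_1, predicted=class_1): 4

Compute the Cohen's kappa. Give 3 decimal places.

0.235

Observed agreement pₒ = trace/N = 8/13 = 0.6154
Expected agreement pₑ = Σ (rowᵢ·colᵢ)/N² = (6·7 + 7·6)/13² = 0.4970
κ = (pₒ − pₑ)/(1 − pₑ) = (0.6154 − 0.4970)/(1 − 0.4970) = 0.235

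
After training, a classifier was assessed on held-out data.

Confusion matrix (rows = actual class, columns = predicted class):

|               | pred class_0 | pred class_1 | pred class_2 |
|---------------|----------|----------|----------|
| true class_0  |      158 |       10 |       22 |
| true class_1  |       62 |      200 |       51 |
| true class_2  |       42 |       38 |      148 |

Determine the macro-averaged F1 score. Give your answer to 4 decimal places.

0.6905

Per-class F1 score (2·TP/(2·TP+FP+FN)):
  class_0: TP=158, FP=62+42=104, FN=10+22=32 → 316/452 = 0.69912
  class_1: TP=200, FP=10+38=48, FN=62+51=113 → 400/561 = 0.71301
  class_2: TP=148, FP=22+51=73, FN=42+38=80 → 296/449 = 0.65924
Macro-F1 score = mean = (0.69912 + 0.71301 + 0.65924) / 3 = 0.6905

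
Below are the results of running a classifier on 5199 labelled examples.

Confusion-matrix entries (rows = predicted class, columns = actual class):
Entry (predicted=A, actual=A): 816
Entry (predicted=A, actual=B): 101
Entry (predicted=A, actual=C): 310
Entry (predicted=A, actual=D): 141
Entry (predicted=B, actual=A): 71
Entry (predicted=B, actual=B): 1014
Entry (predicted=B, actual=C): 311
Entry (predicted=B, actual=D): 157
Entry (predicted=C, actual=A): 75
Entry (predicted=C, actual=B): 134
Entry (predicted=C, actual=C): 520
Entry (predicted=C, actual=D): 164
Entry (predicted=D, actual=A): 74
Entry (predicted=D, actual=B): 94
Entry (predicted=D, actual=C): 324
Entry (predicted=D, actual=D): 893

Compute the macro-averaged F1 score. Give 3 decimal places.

0.618

Per-class F1 score (2·TP/(2·TP+FP+FN)):
  A: TP=816, FP=101+310+141=552, FN=71+75+74=220 → 1632/2404 = 0.6789
  B: TP=1014, FP=71+311+157=539, FN=101+134+94=329 → 2028/2896 = 0.7003
  C: TP=520, FP=75+134+164=373, FN=310+311+324=945 → 1040/2358 = 0.4411
  D: TP=893, FP=74+94+324=492, FN=141+157+164=462 → 1786/2740 = 0.6518
Macro-F1 score = mean = (0.6789 + 0.7003 + 0.4411 + 0.6518) / 4 = 0.618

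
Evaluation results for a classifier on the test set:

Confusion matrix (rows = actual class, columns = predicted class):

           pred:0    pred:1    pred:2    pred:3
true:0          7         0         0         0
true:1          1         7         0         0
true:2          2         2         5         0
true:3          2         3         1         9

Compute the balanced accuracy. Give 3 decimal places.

0.758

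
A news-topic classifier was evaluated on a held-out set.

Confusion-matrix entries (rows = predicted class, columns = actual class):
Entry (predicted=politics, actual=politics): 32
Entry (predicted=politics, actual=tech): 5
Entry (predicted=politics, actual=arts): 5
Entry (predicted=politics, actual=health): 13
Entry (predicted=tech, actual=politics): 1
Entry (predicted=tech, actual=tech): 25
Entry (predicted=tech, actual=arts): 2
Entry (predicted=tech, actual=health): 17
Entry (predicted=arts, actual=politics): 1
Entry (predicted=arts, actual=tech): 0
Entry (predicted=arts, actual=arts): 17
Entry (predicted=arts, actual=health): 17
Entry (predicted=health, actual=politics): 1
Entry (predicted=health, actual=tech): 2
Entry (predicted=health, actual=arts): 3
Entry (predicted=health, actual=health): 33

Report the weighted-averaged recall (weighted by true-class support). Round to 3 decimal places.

Per-class recall (TP/(TP+FN)):
  politics: TP=32, FN=1+1+1=3 → 32/35 = 0.9143
  tech: TP=25, FN=5+0+2=7 → 25/32 = 0.7813
  arts: TP=17, FN=5+2+3=10 → 17/27 = 0.6296
  health: TP=33, FN=13+17+17=47 → 33/80 = 0.4125
Weighted-recall = Σ (supportᵢ/N)·recallᵢ with N=174: (35/174)·0.9143 + (32/174)·0.7813 + (27/174)·0.6296 + (80/174)·0.4125 = 0.615

0.615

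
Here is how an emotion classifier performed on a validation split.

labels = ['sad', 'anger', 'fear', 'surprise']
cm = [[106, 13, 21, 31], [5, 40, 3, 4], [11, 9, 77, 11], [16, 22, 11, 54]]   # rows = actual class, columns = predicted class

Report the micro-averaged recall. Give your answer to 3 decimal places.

0.638

Micro-averaging pools counts across classes: ΣTP=277, ΣFP=157, ΣFN=157.
Micro-recall = TP/(TP+FN) on pooled counts = 0.638 (equals overall accuracy in single-label multiclass).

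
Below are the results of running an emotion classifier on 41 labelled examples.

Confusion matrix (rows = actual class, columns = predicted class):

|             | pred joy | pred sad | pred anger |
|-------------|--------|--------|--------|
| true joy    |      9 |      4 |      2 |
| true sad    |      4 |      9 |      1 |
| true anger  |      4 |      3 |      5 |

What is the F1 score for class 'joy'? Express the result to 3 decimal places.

0.563

F1 score = 2·TP/(2·TP+FP+FN).
joy: TP=9, FP=4+4=8, FN=4+2=6 → 18/32 = 0.5625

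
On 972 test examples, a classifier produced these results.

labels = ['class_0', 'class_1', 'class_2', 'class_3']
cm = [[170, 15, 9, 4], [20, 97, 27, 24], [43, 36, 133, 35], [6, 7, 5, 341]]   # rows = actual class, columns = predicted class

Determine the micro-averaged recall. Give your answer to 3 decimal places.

Micro-averaging pools counts across classes: ΣTP=741, ΣFP=231, ΣFN=231.
Micro-recall = TP/(TP+FN) on pooled counts = 0.762 (equals overall accuracy in single-label multiclass).

0.762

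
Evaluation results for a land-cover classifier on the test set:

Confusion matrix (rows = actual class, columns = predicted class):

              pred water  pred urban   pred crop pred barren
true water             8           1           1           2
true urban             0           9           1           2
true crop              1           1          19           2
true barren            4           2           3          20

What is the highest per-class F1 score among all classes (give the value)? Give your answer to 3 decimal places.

Per-class F1 score (2·TP/(2·TP+FP+FN)):
  water: TP=8, FP=0+1+4=5, FN=1+1+2=4 → 16/25 = 0.6400
  urban: TP=9, FP=1+1+2=4, FN=0+1+2=3 → 18/25 = 0.7200
  crop: TP=19, FP=1+1+3=5, FN=1+1+2=4 → 38/47 = 0.8085
  barren: TP=20, FP=2+2+2=6, FN=4+2+3=9 → 40/55 = 0.7273
Highest is class 'crop' with F1 score = 0.809.

0.809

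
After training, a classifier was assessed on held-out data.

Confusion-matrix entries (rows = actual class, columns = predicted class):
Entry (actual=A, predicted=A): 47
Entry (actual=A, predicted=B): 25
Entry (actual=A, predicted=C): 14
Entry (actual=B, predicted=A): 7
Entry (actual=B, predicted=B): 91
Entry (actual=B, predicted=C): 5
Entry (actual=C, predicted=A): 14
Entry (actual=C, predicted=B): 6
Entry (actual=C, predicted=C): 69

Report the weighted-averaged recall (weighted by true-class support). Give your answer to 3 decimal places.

Per-class recall (TP/(TP+FN)):
  A: TP=47, FN=25+14=39 → 47/86 = 0.5465
  B: TP=91, FN=7+5=12 → 91/103 = 0.8835
  C: TP=69, FN=14+6=20 → 69/89 = 0.7753
Weighted-recall = Σ (supportᵢ/N)·recallᵢ with N=278: (86/278)·0.5465 + (103/278)·0.8835 + (89/278)·0.7753 = 0.745

0.745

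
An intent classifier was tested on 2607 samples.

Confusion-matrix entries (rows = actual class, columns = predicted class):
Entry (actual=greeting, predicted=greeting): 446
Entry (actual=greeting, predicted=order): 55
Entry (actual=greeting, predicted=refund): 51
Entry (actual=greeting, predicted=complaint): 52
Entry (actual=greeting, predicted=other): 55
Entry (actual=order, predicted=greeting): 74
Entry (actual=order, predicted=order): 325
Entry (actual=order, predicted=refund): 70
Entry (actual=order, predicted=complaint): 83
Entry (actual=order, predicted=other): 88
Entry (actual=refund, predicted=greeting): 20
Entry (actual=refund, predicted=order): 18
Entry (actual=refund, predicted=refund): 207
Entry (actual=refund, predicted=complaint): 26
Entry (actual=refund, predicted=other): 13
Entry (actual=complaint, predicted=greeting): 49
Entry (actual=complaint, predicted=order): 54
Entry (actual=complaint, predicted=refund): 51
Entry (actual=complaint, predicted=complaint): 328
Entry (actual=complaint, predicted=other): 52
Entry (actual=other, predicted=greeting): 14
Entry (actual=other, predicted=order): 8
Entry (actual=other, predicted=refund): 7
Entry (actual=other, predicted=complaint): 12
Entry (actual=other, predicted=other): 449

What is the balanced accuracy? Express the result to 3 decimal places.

0.689

Balanced accuracy = mean of per-class recall.
  greeting: recall = 446/659 = 0.6768
  order: recall = 325/640 = 0.5078
  refund: recall = 207/284 = 0.7289
  complaint: recall = 328/534 = 0.6142
  other: recall = 449/490 = 0.9163
Mean = (0.6768 + 0.5078 + 0.7289 + 0.6142 + 0.9163) / 5 = 0.689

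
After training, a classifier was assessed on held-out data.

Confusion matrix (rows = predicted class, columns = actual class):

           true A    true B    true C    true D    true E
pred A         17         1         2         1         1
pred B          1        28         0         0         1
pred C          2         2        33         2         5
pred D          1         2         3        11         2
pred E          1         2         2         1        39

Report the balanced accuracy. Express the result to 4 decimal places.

0.7887

Balanced accuracy = mean of per-class recall.
  A: recall = 17/22 = 0.77273
  B: recall = 28/35 = 0.80000
  C: recall = 33/40 = 0.82500
  D: recall = 11/15 = 0.73333
  E: recall = 39/48 = 0.81250
Mean = (0.77273 + 0.80000 + 0.82500 + 0.73333 + 0.81250) / 5 = 0.7887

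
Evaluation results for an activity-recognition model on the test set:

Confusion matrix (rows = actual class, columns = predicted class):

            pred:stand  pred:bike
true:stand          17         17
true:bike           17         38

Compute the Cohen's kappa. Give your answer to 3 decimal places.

Observed agreement pₒ = trace/N = 55/89 = 0.6180
Expected agreement pₑ = Σ (rowᵢ·colᵢ)/N² = (34·34 + 55·55)/89² = 0.5278
κ = (pₒ − pₑ)/(1 − pₑ) = (0.6180 − 0.5278)/(1 − 0.5278) = 0.191

0.191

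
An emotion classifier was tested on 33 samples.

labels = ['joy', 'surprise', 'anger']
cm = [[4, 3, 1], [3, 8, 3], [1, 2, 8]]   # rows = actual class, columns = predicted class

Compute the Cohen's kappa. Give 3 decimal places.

0.397

Observed agreement pₒ = trace/N = 20/33 = 0.6061
Expected agreement pₑ = Σ (rowᵢ·colᵢ)/N² = (8·8 + 14·13 + 11·12)/33² = 0.3471
κ = (pₒ − pₑ)/(1 − pₑ) = (0.6061 − 0.3471)/(1 − 0.3471) = 0.397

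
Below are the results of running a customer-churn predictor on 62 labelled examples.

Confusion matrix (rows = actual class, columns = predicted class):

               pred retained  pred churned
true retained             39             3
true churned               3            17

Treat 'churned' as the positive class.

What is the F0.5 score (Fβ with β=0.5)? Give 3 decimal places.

0.850

Fβ = (1+β²)·TP / ((1+β²)·TP + β²·FN + FP), with β²=1/4
= 1.25·17 / (1.25·17 + 0.25·3 + 3) = 0.850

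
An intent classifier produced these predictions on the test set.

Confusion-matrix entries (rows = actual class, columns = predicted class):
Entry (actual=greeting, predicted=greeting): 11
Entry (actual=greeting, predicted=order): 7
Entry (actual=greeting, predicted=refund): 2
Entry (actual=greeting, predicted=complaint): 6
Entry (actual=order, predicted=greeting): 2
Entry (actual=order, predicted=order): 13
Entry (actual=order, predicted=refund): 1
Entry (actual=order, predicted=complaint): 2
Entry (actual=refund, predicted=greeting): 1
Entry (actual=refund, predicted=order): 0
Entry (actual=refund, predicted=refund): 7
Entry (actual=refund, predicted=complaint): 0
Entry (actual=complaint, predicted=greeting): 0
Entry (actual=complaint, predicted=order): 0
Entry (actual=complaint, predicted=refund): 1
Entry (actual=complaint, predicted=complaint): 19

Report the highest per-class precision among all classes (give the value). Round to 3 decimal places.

0.786

Per-class precision (TP/(TP+FP)):
  greeting: TP=11, FP=2+1+0=3 → 11/14 = 0.7857
  order: TP=13, FP=7+0+0=7 → 13/20 = 0.6500
  refund: TP=7, FP=2+1+1=4 → 7/11 = 0.6364
  complaint: TP=19, FP=6+2+0=8 → 19/27 = 0.7037
Highest is class 'greeting' with precision = 0.786.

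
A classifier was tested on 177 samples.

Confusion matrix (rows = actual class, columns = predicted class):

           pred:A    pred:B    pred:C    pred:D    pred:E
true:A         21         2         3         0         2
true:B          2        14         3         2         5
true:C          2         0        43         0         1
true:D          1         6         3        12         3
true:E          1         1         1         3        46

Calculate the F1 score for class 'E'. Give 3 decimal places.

Take TP from the diagonal, FP from the rest of the 'E' prediction marginal, FN from the rest of the 'E' actual marginal.
F1 score = 2·TP/(2·TP+FP+FN).
E: TP=46, FP=2+5+1+3=11, FN=1+1+1+3=6 → 92/109 = 0.8440

0.844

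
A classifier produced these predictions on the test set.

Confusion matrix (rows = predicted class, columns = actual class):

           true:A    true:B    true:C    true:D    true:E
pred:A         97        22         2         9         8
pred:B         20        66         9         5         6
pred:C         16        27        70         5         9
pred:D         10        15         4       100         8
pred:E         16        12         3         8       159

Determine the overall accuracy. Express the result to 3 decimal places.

Accuracy = trace / total = (97+66+70+100+159=492) / 706 = 492/706 = 0.697

0.697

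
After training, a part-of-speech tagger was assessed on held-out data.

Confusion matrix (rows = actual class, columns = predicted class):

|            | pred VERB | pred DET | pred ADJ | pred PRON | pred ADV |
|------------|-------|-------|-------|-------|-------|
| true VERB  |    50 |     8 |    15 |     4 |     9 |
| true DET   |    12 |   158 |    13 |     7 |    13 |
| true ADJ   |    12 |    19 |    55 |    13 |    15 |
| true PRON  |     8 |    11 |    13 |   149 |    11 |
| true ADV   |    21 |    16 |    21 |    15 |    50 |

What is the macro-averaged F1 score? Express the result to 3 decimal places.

Per-class F1 score (2·TP/(2·TP+FP+FN)):
  VERB: TP=50, FP=12+12+8+21=53, FN=8+15+4+9=36 → 100/189 = 0.5291
  DET: TP=158, FP=8+19+11+16=54, FN=12+13+7+13=45 → 316/415 = 0.7614
  ADJ: TP=55, FP=15+13+13+21=62, FN=12+19+13+15=59 → 110/231 = 0.4762
  PRON: TP=149, FP=4+7+13+15=39, FN=8+11+13+11=43 → 298/380 = 0.7842
  ADV: TP=50, FP=9+13+15+11=48, FN=21+16+21+15=73 → 100/221 = 0.4525
Macro-F1 score = mean = (0.5291 + 0.7614 + 0.4762 + 0.7842 + 0.4525) / 5 = 0.601

0.601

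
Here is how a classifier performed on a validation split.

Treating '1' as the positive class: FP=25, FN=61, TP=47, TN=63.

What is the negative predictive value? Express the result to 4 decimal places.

NPV = TN/(TN+FN) = 63/(63+61) = 0.5081

0.5081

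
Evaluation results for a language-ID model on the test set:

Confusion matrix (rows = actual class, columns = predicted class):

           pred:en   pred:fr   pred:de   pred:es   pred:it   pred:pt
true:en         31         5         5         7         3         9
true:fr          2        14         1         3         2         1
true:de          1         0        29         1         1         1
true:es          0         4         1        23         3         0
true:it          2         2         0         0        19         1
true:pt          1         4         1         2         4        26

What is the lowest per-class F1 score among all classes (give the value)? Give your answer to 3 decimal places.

0.538

Per-class F1 score (2·TP/(2·TP+FP+FN)):
  en: TP=31, FP=2+1+0+2+1=6, FN=5+5+7+3+9=29 → 62/97 = 0.6392
  fr: TP=14, FP=5+0+4+2+4=15, FN=2+1+3+2+1=9 → 28/52 = 0.5385
  de: TP=29, FP=5+1+1+0+1=8, FN=1+0+1+1+1=4 → 58/70 = 0.8286
  es: TP=23, FP=7+3+1+0+2=13, FN=0+4+1+3+0=8 → 46/67 = 0.6866
  it: TP=19, FP=3+2+1+3+4=13, FN=2+2+0+0+1=5 → 38/56 = 0.6786
  pt: TP=26, FP=9+1+1+0+1=12, FN=1+4+1+2+4=12 → 52/76 = 0.6842
Lowest is class 'fr' with F1 score = 0.538.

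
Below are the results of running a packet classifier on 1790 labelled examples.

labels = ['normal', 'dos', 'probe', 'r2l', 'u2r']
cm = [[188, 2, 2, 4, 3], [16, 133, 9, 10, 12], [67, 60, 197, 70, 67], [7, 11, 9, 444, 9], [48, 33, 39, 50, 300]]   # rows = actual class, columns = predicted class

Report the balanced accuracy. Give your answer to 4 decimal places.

Balanced accuracy = mean of per-class recall.
  normal: recall = 188/199 = 0.94472
  dos: recall = 133/180 = 0.73889
  probe: recall = 197/461 = 0.42733
  r2l: recall = 444/480 = 0.92500
  u2r: recall = 300/470 = 0.63830
Mean = (0.94472 + 0.73889 + 0.42733 + 0.92500 + 0.63830) / 5 = 0.7348

0.7348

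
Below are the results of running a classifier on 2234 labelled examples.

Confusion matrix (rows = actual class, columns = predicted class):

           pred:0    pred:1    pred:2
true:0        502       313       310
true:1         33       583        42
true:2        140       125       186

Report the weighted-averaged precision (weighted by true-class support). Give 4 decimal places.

0.6125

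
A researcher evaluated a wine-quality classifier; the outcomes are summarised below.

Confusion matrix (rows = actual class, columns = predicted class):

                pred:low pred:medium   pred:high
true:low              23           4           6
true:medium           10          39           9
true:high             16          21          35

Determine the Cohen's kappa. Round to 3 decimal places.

Observed agreement pₒ = trace/N = 97/163 = 0.5951
Expected agreement pₑ = Σ (rowᵢ·colᵢ)/N² = (33·49 + 58·64 + 72·50)/163² = 0.3361
κ = (pₒ − pₑ)/(1 − pₑ) = (0.5951 − 0.3361)/(1 − 0.3361) = 0.390

0.390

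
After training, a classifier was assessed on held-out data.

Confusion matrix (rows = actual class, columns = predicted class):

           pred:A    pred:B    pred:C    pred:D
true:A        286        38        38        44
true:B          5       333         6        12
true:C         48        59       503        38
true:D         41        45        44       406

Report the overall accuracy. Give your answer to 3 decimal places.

0.785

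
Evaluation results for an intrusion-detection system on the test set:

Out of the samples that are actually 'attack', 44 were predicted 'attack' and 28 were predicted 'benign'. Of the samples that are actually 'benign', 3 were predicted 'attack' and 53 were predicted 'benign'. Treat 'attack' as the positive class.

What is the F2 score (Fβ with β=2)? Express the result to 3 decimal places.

Fβ = (1+β²)·TP / ((1+β²)·TP + β²·FN + FP), with β²=4
= 5·44 / (5·44 + 4·28 + 3) = 0.657

0.657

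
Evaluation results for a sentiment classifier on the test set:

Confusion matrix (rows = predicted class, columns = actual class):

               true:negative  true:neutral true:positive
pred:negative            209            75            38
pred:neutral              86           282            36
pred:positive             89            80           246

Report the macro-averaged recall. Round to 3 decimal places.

0.653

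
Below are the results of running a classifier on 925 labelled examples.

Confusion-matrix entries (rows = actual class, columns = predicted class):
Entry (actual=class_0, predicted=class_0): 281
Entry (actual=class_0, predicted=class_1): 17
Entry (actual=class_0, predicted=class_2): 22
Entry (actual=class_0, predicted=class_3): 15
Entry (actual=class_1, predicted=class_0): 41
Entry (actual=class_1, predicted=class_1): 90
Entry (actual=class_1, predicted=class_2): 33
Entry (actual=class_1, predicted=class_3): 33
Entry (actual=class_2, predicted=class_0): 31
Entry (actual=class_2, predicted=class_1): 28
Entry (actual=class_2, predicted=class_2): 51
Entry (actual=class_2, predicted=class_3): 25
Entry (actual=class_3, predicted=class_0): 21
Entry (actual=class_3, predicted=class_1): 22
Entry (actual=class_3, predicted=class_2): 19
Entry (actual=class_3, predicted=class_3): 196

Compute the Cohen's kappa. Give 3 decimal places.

Observed agreement pₒ = trace/N = 618/925 = 0.6681
Expected agreement pₑ = Σ (rowᵢ·colᵢ)/N² = (335·374 + 197·157 + 135·125 + 258·269)/925² = 0.2834
κ = (pₒ − pₑ)/(1 − pₑ) = (0.6681 − 0.2834)/(1 − 0.2834) = 0.537

0.537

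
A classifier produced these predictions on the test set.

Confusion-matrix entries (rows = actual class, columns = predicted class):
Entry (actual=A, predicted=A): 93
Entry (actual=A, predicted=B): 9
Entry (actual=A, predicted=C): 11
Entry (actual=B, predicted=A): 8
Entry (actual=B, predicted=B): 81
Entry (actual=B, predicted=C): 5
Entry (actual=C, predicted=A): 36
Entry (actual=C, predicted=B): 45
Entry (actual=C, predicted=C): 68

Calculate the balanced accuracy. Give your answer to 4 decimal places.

Balanced accuracy = mean of per-class recall.
  A: recall = 93/113 = 0.82301
  B: recall = 81/94 = 0.86170
  C: recall = 68/149 = 0.45638
Mean = (0.82301 + 0.86170 + 0.45638) / 3 = 0.7137

0.7137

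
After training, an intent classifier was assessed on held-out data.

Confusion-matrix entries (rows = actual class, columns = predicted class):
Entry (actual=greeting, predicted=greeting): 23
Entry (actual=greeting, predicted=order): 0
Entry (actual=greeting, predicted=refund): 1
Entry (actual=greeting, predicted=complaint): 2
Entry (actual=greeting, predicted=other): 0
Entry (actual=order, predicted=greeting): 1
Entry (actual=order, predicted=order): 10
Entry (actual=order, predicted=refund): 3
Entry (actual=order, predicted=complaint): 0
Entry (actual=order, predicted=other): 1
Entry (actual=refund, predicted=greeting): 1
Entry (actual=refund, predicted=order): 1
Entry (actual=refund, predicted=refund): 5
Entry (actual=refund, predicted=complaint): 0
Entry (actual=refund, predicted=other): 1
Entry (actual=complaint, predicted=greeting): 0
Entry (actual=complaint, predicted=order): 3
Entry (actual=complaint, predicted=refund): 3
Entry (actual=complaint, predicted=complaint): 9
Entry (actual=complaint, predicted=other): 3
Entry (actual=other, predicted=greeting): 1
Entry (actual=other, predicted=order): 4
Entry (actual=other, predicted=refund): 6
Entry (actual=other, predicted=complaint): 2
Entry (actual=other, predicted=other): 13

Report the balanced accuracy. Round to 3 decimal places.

Balanced accuracy = mean of per-class recall.
  greeting: recall = 23/26 = 0.8846
  order: recall = 10/15 = 0.6667
  refund: recall = 5/8 = 0.6250
  complaint: recall = 9/18 = 0.5000
  other: recall = 13/26 = 0.5000
Mean = (0.8846 + 0.6667 + 0.6250 + 0.5000 + 0.5000) / 5 = 0.635

0.635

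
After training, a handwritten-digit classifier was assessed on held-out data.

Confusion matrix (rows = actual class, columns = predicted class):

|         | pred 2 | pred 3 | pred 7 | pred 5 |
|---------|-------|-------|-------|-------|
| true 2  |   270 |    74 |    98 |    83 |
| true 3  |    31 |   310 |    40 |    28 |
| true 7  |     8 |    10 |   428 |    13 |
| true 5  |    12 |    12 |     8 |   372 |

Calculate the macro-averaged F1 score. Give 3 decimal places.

Per-class F1 score (2·TP/(2·TP+FP+FN)):
  2: TP=270, FP=31+8+12=51, FN=74+98+83=255 → 540/846 = 0.6383
  3: TP=310, FP=74+10+12=96, FN=31+40+28=99 → 620/815 = 0.7607
  7: TP=428, FP=98+40+8=146, FN=8+10+13=31 → 856/1033 = 0.8287
  5: TP=372, FP=83+28+13=124, FN=12+12+8=32 → 744/900 = 0.8267
Macro-F1 score = mean = (0.6383 + 0.7607 + 0.8287 + 0.8267) / 4 = 0.764

0.764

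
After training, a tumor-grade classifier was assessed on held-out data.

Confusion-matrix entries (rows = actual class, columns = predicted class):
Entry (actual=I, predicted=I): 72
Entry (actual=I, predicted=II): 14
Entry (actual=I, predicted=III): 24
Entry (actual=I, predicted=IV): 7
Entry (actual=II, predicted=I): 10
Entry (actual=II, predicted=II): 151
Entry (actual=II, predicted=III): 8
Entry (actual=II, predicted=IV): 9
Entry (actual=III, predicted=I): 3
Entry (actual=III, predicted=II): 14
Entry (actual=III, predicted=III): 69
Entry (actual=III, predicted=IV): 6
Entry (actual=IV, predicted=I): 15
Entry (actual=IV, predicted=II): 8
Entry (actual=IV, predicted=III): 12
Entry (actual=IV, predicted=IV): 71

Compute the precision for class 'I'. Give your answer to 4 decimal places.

0.7200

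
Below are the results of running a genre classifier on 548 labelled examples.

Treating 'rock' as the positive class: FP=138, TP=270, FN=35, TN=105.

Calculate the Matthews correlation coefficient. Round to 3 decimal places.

0.361

MCC = (TP·TN − FP·FN) / √((TP+FP)(TP+FN)(TN+FP)(TN+FN))
Numerator = 270·105 − 138·35 = 23520
Denominator = √(408·305·243·140) = √4233448800 = 65064.9583
MCC = 23520 / 65064.9583 = 0.361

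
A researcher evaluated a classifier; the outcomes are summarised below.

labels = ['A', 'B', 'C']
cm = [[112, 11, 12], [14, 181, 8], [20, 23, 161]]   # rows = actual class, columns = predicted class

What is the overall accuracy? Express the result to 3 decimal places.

Accuracy = trace / total = (112+181+161=454) / 542 = 454/542 = 0.838

0.838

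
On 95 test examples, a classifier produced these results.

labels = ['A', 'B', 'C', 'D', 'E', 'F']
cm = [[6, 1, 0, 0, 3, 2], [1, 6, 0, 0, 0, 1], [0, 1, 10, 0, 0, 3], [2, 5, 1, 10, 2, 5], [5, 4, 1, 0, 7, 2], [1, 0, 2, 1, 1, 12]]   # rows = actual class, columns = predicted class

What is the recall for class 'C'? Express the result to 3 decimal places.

0.714

Take TP from the diagonal, FP from the rest of the 'C' prediction marginal, FN from the rest of the 'C' actual marginal.
recall = TP/(TP+FN).
C: TP=10, FN=0+1+0+0+3=4 → 10/14 = 0.7143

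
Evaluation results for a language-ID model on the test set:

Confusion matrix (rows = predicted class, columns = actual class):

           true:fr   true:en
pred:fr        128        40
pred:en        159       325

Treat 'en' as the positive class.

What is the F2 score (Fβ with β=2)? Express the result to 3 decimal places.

0.836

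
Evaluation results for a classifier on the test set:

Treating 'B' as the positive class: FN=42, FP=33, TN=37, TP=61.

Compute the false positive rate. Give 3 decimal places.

FPR = FP/(FP+TN) = 33/(33+37) = 0.471

0.471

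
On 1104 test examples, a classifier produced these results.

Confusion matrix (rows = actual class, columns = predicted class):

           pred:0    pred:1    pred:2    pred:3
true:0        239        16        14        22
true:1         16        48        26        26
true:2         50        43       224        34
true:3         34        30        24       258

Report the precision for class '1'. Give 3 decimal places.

0.350

Take TP from the diagonal, FP from the rest of the '1' prediction marginal, FN from the rest of the '1' actual marginal.
precision = TP/(TP+FP).
1: TP=48, FP=16+43+30=89 → 48/137 = 0.3504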